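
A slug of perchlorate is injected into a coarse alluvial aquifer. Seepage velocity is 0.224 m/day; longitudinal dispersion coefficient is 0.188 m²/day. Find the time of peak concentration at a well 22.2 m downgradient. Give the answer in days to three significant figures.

For the 1D instantaneous-source solution, setting ∂C/∂t = 0 at fixed x gives v²t² + 2Dt − x² = 0, so t = (√(D² + v²x²) − D)/v².
√(D² + v²x²) = √(0.188² + 0.224² × 22.2²) = 4.976; v² = 0.050176.
t = (4.976 − 0.188)/0.050176 = 95.4 days (vs. the pure-advection estimate x/v = 99.1 d).

95.4 days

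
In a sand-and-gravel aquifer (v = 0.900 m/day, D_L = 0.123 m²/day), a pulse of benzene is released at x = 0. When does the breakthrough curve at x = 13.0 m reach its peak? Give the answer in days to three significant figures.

14.3 days

For the 1D instantaneous-source solution, setting ∂C/∂t = 0 at fixed x gives v²t² + 2Dt − x² = 0, so t = (√(D² + v²x²) − D)/v².
√(D² + v²x²) = √(0.123² + 0.900² × 13.0²) = 11.70; v² = 0.81.
t = (11.70 − 0.123)/0.81 = 14.3 days (vs. the pure-advection estimate x/v = 14.4 d).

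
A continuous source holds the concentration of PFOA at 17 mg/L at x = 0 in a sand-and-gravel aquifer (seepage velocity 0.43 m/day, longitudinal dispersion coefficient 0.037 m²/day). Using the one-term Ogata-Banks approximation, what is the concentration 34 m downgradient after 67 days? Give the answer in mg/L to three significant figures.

0.168 mg/L

For a continuous step input, C/C₀ ≈ ½·erfc((x−vt)/(2√(Dt))).
vt = 0.43 × 67 = 28.81 m and 2√(Dt) = 2√(0.037 × 67) = 3.149 m.
Argument (x−vt)/(2√(Dt)) = (34 − 28.81)/3.149 = 1.648; ½·erfc(1.648) = 0.009887.
C = 17 × 0.009887 = 0.168 mg/L.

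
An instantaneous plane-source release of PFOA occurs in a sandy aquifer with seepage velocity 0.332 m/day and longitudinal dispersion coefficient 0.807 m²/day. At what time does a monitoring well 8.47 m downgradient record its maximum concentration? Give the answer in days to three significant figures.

For the 1D instantaneous-source solution, setting ∂C/∂t = 0 at fixed x gives v²t² + 2Dt − x² = 0, so t = (√(D² + v²x²) − D)/v².
√(D² + v²x²) = √(0.807² + 0.332² × 8.47²) = 2.926; v² = 0.110224.
t = (2.926 − 0.807)/0.110224 = 19.2 days (vs. the pure-advection estimate x/v = 25.5 d).

19.2 days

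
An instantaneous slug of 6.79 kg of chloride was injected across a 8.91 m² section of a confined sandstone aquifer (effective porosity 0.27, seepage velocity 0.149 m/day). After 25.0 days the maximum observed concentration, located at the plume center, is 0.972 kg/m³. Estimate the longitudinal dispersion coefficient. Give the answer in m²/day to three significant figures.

0.0268 m²/day

At the plume center C_max = M/(n_e·A·√(4πDt)), so D = M²/(4πt·(n_e·A·C_max)²).
n_e·A·C_max = 0.27 × 8.91 × 0.972 = 2.338 kg/m.
D = 6.79²/(4π × 25.0 × 2.338²) = 0.0268 m²/day.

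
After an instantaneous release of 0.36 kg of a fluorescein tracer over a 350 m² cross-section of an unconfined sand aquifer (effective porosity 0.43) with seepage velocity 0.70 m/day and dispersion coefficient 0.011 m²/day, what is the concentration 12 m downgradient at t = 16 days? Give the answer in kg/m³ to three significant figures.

For an instantaneous plane source, C(x,t) = M/(n_e·A·√(4πDt)) · exp(−(x−vt)²/(4Dt)), with n_e·A the pore (flow) area.
Plume center vt = 0.70 × 16 = 11.2 m, so the well at 12 m is 0.8 m downgradient of the peak.
√(4πDt) = 1.487 m, giving peak height M/(n_e·A·√(4πDt)) = 0.36/(0.43 × 350 × 1.487) = 0.001609 kg/m³.
(x−vt)²/(4Dt) = (0.8)²/(4 × 0.011 × 16) = 0.9091; exp(−0.9091) = 0.4029.
C = 0.001609 × 0.4029 = 0.000648 kg/m³.

0.000648 kg/m³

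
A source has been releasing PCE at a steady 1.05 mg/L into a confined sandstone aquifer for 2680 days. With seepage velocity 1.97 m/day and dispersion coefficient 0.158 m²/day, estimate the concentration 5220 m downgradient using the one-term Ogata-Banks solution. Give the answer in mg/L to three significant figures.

1.03 mg/L

For a continuous step input, C/C₀ ≈ ½·erfc((x−vt)/(2√(Dt))).
vt = 1.97 × 2680 = 5279.6 m and 2√(Dt) = 2√(0.158 × 2680) = 41.16 m.
Argument (x−vt)/(2√(Dt)) = (5220 − 5279.6)/41.16 = -1.448; ½·erfc(-1.448) = 0.9797.
C = 1.05 × 0.9797 = 1.03 mg/L.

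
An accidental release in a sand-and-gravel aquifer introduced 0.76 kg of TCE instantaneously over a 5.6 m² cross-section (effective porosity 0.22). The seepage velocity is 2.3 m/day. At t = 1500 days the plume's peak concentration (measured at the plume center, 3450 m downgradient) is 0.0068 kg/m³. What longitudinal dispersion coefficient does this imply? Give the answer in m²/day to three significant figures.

0.437 m²/day

At the plume center C_max = M/(n_e·A·√(4πDt)), so D = M²/(4πt·(n_e·A·C_max)²).
n_e·A·C_max = 0.22 × 5.6 × 0.0068 = 0.008378 kg/m.
D = 0.76²/(4π × 1500 × 0.008378²) = 0.437 m²/day.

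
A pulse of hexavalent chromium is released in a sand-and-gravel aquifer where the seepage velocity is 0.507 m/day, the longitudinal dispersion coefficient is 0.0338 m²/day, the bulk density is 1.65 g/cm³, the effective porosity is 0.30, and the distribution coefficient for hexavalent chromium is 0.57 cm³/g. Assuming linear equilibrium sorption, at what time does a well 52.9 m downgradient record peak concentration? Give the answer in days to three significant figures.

431 days

Retardation factor R = 1 + ρ_b·K_d/n = 1 + 1.65 × 0.57/0.30 = 4.135.
Sorption retards both mechanisms: v_R = v/R = 0.1226 m/day, D_R = D/R = 0.008174 m²/day.
Peak time from v_R²t² + 2D_R t − x² = 0: t = (√(D_R² + v_R²x²) − D_R)/v_R².
√(D_R² + v_R²x²) = √(0.008174² + 0.1226² × 52.9²) = 6.486; v_R² = 0.01503.
t = (6.486 − 0.008174)/0.01503 = 431 days.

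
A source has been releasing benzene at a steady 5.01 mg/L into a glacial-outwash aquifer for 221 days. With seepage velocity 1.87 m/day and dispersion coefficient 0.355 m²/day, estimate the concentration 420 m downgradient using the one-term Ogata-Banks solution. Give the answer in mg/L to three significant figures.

1.48 mg/L

For a continuous step input, C/C₀ ≈ ½·erfc((x−vt)/(2√(Dt))).
vt = 1.87 × 221 = 413.27 m and 2√(Dt) = 2√(0.355 × 221) = 17.71 m.
Argument (x−vt)/(2√(Dt)) = (420 − 413.27)/17.71 = 0.3800; ½·erfc(0.3800) = 0.2955.
C = 5.01 × 0.2955 = 1.48 mg/L.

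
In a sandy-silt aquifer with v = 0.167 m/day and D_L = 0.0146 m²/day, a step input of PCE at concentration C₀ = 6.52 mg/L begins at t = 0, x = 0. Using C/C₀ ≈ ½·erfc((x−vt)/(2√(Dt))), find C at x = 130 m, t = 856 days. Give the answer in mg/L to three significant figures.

For a continuous step input, C/C₀ ≈ ½·erfc((x−vt)/(2√(Dt))).
vt = 0.167 × 856 = 142.952 m and 2√(Dt) = 2√(0.0146 × 856) = 7.070 m.
Argument (x−vt)/(2√(Dt)) = (130 − 142.952)/7.070 = -1.832; ½·erfc(-1.832) = 0.9952.
C = 6.52 × 0.9952 = 6.49 mg/L.

6.49 mg/L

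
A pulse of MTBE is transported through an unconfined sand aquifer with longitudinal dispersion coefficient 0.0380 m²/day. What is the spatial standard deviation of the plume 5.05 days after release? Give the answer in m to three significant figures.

Dispersive spreading gives a Gaussian with σ² = 2Dt; advection only shifts the center.
σ = √(2 × 0.0380 × 5.05) = 0.620 m.

0.620 m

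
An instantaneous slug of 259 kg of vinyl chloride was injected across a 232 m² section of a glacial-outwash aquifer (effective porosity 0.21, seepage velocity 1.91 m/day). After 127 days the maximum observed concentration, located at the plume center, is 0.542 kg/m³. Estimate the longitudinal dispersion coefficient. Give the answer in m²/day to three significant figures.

At the plume center C_max = M/(n_e·A·√(4πDt)), so D = M²/(4πt·(n_e·A·C_max)²).
n_e·A·C_max = 0.21 × 232 × 0.542 = 26.41 kg/m.
D = 259²/(4π × 127 × 26.41²) = 0.0603 m²/day.

0.0603 m²/day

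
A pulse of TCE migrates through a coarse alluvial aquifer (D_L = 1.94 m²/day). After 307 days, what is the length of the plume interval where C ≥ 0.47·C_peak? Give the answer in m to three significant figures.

The plume is Gaussian with σ = √(2Dt) = √(2 × 1.94 × 307) = 34.51 m.
C/C_peak = exp(−Δx²/(2σ²)) = 0.47 ⇒ Δx = σ·√(−2 ln 0.47) = 34.51 × 1.229 = 42.41 m.
Width = 2Δx = 84.8 m.

84.8 m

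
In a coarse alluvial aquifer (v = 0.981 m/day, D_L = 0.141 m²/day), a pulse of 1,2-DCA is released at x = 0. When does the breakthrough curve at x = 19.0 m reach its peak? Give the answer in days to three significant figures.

For the 1D instantaneous-source solution, setting ∂C/∂t = 0 at fixed x gives v²t² + 2Dt − x² = 0, so t = (√(D² + v²x²) − D)/v².
√(D² + v²x²) = √(0.141² + 0.981² × 19.0²) = 18.64; v² = 0.962361.
t = (18.64 − 0.141)/0.962361 = 19.2 days (vs. the pure-advection estimate x/v = 19.4 d).

19.2 days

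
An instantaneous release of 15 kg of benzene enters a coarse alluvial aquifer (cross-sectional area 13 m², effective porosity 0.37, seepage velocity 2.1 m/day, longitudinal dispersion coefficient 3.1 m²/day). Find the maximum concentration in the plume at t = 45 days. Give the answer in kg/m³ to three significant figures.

The peak of an instantaneous 1D plume sits at x = vt; there the Gaussian factor is 1 and C_max = M/(n_e·A·√(4πDt)), where n_e·A is the pore area the mass is dissolved in.
√(4πDt) = √(4π × 3.1 × 45) = 41.87 m, so C_max = 15/(0.37 × 13 × 41.87) = 0.0745 kg/m³.

0.0745 kg/m³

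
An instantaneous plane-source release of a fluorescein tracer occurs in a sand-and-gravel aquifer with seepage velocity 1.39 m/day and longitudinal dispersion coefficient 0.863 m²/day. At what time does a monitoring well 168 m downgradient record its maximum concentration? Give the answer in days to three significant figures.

120 days

For the 1D instantaneous-source solution, setting ∂C/∂t = 0 at fixed x gives v²t² + 2Dt − x² = 0, so t = (√(D² + v²x²) − D)/v².
√(D² + v²x²) = √(0.863² + 1.39² × 168²) = 233.5; v² = 1.9321.
t = (233.5 − 0.863)/1.9321 = 120 days (vs. the pure-advection estimate x/v = 121 d).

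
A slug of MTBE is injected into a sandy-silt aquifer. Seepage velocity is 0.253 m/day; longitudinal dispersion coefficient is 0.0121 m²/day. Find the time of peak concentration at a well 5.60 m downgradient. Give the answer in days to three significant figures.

For the 1D instantaneous-source solution, setting ∂C/∂t = 0 at fixed x gives v²t² + 2Dt − x² = 0, so t = (√(D² + v²x²) − D)/v².
√(D² + v²x²) = √(0.0121² + 0.253² × 5.60²) = 1.417; v² = 0.064009.
t = (1.417 − 0.0121)/0.064009 = 21.9 days (vs. the pure-advection estimate x/v = 22.1 d).

21.9 days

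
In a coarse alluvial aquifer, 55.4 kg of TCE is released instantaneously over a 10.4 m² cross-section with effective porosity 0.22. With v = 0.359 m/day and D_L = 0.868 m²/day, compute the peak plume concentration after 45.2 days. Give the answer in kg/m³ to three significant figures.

The peak of an instantaneous 1D plume sits at x = vt; there the Gaussian factor is 1 and C_max = M/(n_e·A·√(4πDt)), where n_e·A is the pore area the mass is dissolved in.
√(4πDt) = √(4π × 0.868 × 45.2) = 22.20 m, so C_max = 55.4/(0.22 × 10.4 × 22.20) = 1.09 kg/m³.

1.09 kg/m³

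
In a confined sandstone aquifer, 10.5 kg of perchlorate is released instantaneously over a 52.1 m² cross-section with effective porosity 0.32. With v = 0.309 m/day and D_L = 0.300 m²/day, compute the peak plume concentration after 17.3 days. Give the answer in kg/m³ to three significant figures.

The peak of an instantaneous 1D plume sits at x = vt; there the Gaussian factor is 1 and C_max = M/(n_e·A·√(4πDt)), where n_e·A is the pore area the mass is dissolved in.
√(4πDt) = √(4π × 0.300 × 17.3) = 8.076 m, so C_max = 10.5/(0.32 × 52.1 × 8.076) = 0.0780 kg/m³.

0.0780 kg/m³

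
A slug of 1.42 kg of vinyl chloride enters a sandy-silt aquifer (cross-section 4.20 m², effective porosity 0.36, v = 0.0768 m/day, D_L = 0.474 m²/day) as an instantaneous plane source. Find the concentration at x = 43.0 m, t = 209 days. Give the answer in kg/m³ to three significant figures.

0.00426 kg/m³

For an instantaneous plane source, C(x,t) = M/(n_e·A·√(4πDt)) · exp(−(x−vt)²/(4Dt)), with n_e·A the pore (flow) area.
Plume center vt = 0.0768 × 209 = 16.0512 m, so the well at 43.0 m is 26.9488 m downgradient of the peak.
√(4πDt) = 35.28 m, giving peak height M/(n_e·A·√(4πDt)) = 1.42/(0.36 × 4.20 × 35.28) = 0.02662 kg/m³.
(x−vt)²/(4Dt) = (26.9488)²/(4 × 0.474 × 209) = 1.833; exp(−1.833) = 0.1599.
C = 0.02662 × 0.1599 = 0.00426 kg/m³.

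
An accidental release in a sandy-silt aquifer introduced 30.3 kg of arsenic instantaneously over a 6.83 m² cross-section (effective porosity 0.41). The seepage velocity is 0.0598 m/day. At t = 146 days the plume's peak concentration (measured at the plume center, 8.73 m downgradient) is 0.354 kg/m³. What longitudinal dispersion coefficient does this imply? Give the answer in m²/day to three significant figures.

At the plume center C_max = M/(n_e·A·√(4πDt)), so D = M²/(4πt·(n_e·A·C_max)²).
n_e·A·C_max = 0.41 × 6.83 × 0.354 = 0.9913 kg/m.
D = 30.3²/(4π × 146 × 0.9913²) = 0.509 m²/day.

0.509 m²/day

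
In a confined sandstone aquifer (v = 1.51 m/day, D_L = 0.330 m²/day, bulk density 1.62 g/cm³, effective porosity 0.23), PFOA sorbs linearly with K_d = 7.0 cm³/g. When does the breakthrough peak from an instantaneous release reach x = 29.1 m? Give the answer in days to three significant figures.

962 days

Retardation factor R = 1 + ρ_b·K_d/n = 1 + 1.62 × 7.0/0.23 = 50.30.
Sorption retards both mechanisms: v_R = v/R = 0.03002 m/day, D_R = D/R = 0.006561 m²/day.
Peak time from v_R²t² + 2D_R t − x² = 0: t = (√(D_R² + v_R²x²) − D_R)/v_R².
√(D_R² + v_R²x²) = √(0.006561² + 0.03002² × 29.1²) = 0.8736; v_R² = 0.0009012.
t = (0.8736 − 0.006561)/0.0009012 = 962 days.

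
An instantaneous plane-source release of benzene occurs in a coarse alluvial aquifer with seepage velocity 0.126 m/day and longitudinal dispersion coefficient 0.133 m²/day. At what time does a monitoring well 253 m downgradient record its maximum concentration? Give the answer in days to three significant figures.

2000 days

For the 1D instantaneous-source solution, setting ∂C/∂t = 0 at fixed x gives v²t² + 2Dt − x² = 0, so t = (√(D² + v²x²) − D)/v².
√(D² + v²x²) = √(0.133² + 0.126² × 253²) = 31.88; v² = 0.015876.
t = (31.88 − 0.133)/0.015876 = 2000 days (vs. the pure-advection estimate x/v = 2010 d).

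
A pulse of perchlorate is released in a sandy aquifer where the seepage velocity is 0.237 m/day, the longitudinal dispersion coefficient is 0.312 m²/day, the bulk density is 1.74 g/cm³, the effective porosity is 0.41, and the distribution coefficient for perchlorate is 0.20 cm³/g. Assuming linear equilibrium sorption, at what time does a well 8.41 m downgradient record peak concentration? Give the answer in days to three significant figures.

56.1 days

Retardation factor R = 1 + ρ_b·K_d/n = 1 + 1.74 × 0.20/0.41 = 1.849.
Sorption retards both mechanisms: v_R = v/R = 0.1282 m/day, D_R = D/R = 0.1687 m²/day.
Peak time from v_R²t² + 2D_R t − x² = 0: t = (√(D_R² + v_R²x²) − D_R)/v_R².
√(D_R² + v_R²x²) = √(0.1687² + 0.1282² × 8.41²) = 1.091; v_R² = 0.01644.
t = (1.091 − 0.1687)/0.01644 = 56.1 days.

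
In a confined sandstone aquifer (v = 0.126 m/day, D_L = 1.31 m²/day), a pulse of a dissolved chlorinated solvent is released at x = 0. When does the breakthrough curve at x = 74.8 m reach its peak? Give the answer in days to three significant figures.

For the 1D instantaneous-source solution, setting ∂C/∂t = 0 at fixed x gives v²t² + 2Dt − x² = 0, so t = (√(D² + v²x²) − D)/v².
√(D² + v²x²) = √(1.31² + 0.126² × 74.8²) = 9.515; v² = 0.015876.
t = (9.515 − 1.31)/0.015876 = 517 days (vs. the pure-advection estimate x/v = 594 d).

517 days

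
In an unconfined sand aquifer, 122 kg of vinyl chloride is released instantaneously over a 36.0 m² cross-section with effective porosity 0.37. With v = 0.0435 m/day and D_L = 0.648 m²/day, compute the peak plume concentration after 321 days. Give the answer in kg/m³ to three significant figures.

0.179 kg/m³

The peak of an instantaneous 1D plume sits at x = vt; there the Gaussian factor is 1 and C_max = M/(n_e·A·√(4πDt)), where n_e·A is the pore area the mass is dissolved in.
√(4πDt) = √(4π × 0.648 × 321) = 51.13 m, so C_max = 122/(0.37 × 36.0 × 51.13) = 0.179 kg/m³.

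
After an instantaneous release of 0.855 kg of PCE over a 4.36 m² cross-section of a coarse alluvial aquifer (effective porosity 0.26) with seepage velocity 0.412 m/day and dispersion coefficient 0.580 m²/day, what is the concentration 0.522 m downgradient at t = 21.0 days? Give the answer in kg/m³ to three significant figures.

0.0157 kg/m³

For an instantaneous plane source, C(x,t) = M/(n_e·A·√(4πDt)) · exp(−(x−vt)²/(4Dt)), with n_e·A the pore (flow) area.
Plume center vt = 0.412 × 21.0 = 8.652 m, so the well at 0.522 m is 8.13 m upgradient of the peak.
√(4πDt) = 12.37 m, giving peak height M/(n_e·A·√(4πDt)) = 0.855/(0.26 × 4.36 × 12.37) = 0.06097 kg/m³.
(x−vt)²/(4Dt) = (-8.13)²/(4 × 0.580 × 21.0) = 1.357; exp(−1.357) = 0.2574.
C = 0.06097 × 0.2574 = 0.0157 kg/m³.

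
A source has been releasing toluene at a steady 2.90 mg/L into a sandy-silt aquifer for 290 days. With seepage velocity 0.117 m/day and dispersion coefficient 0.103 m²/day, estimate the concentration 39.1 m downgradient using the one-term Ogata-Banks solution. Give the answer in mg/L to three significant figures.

0.730 mg/L

For a continuous step input, C/C₀ ≈ ½·erfc((x−vt)/(2√(Dt))).
vt = 0.117 × 290 = 33.93 m and 2√(Dt) = 2√(0.103 × 290) = 10.93 m.
Argument (x−vt)/(2√(Dt)) = (39.1 − 33.93)/10.93 = 0.4730; ½·erfc(0.4730) = 0.2518.
C = 2.90 × 0.2518 = 0.730 mg/L.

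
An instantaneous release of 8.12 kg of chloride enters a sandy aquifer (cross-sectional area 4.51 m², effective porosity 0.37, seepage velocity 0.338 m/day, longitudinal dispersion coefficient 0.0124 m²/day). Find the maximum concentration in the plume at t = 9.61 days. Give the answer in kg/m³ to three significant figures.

3.98 kg/m³

The peak of an instantaneous 1D plume sits at x = vt; there the Gaussian factor is 1 and C_max = M/(n_e·A·√(4πDt)), where n_e·A is the pore area the mass is dissolved in.
√(4πDt) = √(4π × 0.0124 × 9.61) = 1.224 m, so C_max = 8.12/(0.37 × 4.51 × 1.224) = 3.98 kg/m³.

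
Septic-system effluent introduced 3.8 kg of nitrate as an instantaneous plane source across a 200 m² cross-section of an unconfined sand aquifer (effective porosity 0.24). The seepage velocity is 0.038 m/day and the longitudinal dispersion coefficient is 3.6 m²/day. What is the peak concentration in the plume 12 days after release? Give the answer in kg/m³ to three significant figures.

The peak of an instantaneous 1D plume sits at x = vt; there the Gaussian factor is 1 and C_max = M/(n_e·A·√(4πDt)), where n_e·A is the pore area the mass is dissolved in.
√(4πDt) = √(4π × 3.6 × 12) = 23.30 m, so C_max = 3.8/(0.24 × 200 × 23.30) = 0.00340 kg/m³.

0.00340 kg/m³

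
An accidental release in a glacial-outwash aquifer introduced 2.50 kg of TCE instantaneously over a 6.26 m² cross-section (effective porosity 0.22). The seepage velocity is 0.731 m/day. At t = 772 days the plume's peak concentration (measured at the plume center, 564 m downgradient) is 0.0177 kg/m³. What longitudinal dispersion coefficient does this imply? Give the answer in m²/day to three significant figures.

1.08 m²/day

At the plume center C_max = M/(n_e·A·√(4πDt)), so D = M²/(4πt·(n_e·A·C_max)²).
n_e·A·C_max = 0.22 × 6.26 × 0.0177 = 0.02438 kg/m.
D = 2.50²/(4π × 772 × 0.02438²) = 1.08 m²/day.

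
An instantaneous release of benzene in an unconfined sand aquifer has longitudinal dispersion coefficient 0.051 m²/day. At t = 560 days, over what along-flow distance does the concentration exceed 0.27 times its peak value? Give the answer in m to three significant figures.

The plume is Gaussian with σ = √(2Dt) = √(2 × 0.051 × 560) = 7.558 m.
C/C_peak = exp(−Δx²/(2σ²)) = 0.27 ⇒ Δx = σ·√(−2 ln 0.27) = 7.558 × 1.618 = 12.23 m.
Width = 2Δx = 24.5 m.

24.5 m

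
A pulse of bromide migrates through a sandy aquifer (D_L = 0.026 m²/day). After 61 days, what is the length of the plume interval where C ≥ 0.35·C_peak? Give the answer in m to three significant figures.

The plume is Gaussian with σ = √(2Dt) = √(2 × 0.026 × 61) = 1.781 m.
C/C_peak = exp(−Δx²/(2σ²)) = 0.35 ⇒ Δx = σ·√(−2 ln 0.35) = 1.781 × 1.449 = 2.581 m.
Width = 2Δx = 5.16 m.

5.16 m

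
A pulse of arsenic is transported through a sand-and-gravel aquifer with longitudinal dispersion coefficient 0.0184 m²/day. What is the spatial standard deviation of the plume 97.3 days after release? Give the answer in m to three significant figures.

1.89 m

Dispersive spreading gives a Gaussian with σ² = 2Dt; advection only shifts the center.
σ = √(2 × 0.0184 × 97.3) = 1.89 m.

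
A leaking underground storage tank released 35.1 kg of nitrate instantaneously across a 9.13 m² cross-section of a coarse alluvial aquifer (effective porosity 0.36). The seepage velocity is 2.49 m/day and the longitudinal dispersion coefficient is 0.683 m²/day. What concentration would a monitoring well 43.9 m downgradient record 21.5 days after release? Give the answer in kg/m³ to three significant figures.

0.162 kg/m³

For an instantaneous plane source, C(x,t) = M/(n_e·A·√(4πDt)) · exp(−(x−vt)²/(4Dt)), with n_e·A the pore (flow) area.
Plume center vt = 2.49 × 21.5 = 53.535 m, so the well at 43.9 m is 9.635 m upgradient of the peak.
√(4πDt) = 13.58 m, giving peak height M/(n_e·A·√(4πDt)) = 35.1/(0.36 × 9.13 × 13.58) = 0.7864 kg/m³.
(x−vt)²/(4Dt) = (-9.635)²/(4 × 0.683 × 21.5) = 1.580; exp(−1.580) = 0.2060.
C = 0.7864 × 0.2060 = 0.162 kg/m³.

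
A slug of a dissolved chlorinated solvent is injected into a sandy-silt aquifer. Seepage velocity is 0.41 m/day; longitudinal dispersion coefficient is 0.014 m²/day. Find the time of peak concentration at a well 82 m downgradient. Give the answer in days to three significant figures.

200 days

For the 1D instantaneous-source solution, setting ∂C/∂t = 0 at fixed x gives v²t² + 2Dt − x² = 0, so t = (√(D² + v²x²) − D)/v².
√(D² + v²x²) = √(0.014² + 0.41² × 82²) = 33.62; v² = 0.1681.
t = (33.62 − 0.014)/0.1681 = 200 days (vs. the pure-advection estimate x/v = 200 d).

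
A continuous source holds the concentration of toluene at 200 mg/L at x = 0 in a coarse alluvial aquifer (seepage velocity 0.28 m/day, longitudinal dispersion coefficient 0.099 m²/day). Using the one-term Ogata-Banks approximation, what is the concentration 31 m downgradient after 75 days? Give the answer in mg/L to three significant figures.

0.946 mg/L

For a continuous step input, C/C₀ ≈ ½·erfc((x−vt)/(2√(Dt))).
vt = 0.28 × 75 = 21 m and 2√(Dt) = 2√(0.099 × 75) = 5.450 m.
Argument (x−vt)/(2√(Dt)) = (31 − 21)/5.450 = 1.835; ½·erfc(1.835) = 0.004728.
C = 200 × 0.004728 = 0.946 mg/L.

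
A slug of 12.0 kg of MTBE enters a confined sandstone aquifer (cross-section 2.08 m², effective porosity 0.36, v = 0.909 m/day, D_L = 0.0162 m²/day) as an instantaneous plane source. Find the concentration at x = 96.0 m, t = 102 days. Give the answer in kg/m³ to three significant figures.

0.689 kg/m³

For an instantaneous plane source, C(x,t) = M/(n_e·A·√(4πDt)) · exp(−(x−vt)²/(4Dt)), with n_e·A the pore (flow) area.
Plume center vt = 0.909 × 102 = 92.718 m, so the well at 96.0 m is 3.282 m downgradient of the peak.
√(4πDt) = 4.557 m, giving peak height M/(n_e·A·√(4πDt)) = 12.0/(0.36 × 2.08 × 4.557) = 3.517 kg/m³.
(x−vt)²/(4Dt) = (3.282)²/(4 × 0.0162 × 102) = 1.630; exp(−1.630) = 0.1959.
C = 3.517 × 0.1959 = 0.689 kg/m³.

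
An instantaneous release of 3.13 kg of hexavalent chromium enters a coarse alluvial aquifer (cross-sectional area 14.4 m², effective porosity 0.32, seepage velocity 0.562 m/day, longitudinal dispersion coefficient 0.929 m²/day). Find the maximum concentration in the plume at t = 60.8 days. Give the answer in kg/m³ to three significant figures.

0.0255 kg/m³

The peak of an instantaneous 1D plume sits at x = vt; there the Gaussian factor is 1 and C_max = M/(n_e·A·√(4πDt)), where n_e·A is the pore area the mass is dissolved in.
√(4πDt) = √(4π × 0.929 × 60.8) = 26.64 m, so C_max = 3.13/(0.32 × 14.4 × 26.64) = 0.0255 kg/m³.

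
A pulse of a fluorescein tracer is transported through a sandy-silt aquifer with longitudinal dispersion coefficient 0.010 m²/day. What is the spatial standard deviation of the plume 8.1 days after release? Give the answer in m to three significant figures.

Dispersive spreading gives a Gaussian with σ² = 2Dt; advection only shifts the center.
σ = √(2 × 0.010 × 8.1) = 0.402 m.

0.402 m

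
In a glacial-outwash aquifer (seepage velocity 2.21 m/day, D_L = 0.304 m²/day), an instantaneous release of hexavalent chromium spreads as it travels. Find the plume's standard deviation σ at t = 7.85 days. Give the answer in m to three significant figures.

2.18 m

Dispersive spreading gives a Gaussian with σ² = 2Dt; advection only shifts the center.
σ = √(2 × 0.304 × 7.85) = 2.18 m.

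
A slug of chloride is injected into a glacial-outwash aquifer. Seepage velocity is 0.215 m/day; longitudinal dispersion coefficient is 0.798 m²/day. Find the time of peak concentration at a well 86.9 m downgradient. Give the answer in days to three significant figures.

387 days

For the 1D instantaneous-source solution, setting ∂C/∂t = 0 at fixed x gives v²t² + 2Dt − x² = 0, so t = (√(D² + v²x²) − D)/v².
√(D² + v²x²) = √(0.798² + 0.215² × 86.9²) = 18.70; v² = 0.046225.
t = (18.70 − 0.798)/0.046225 = 387 days (vs. the pure-advection estimate x/v = 404 d).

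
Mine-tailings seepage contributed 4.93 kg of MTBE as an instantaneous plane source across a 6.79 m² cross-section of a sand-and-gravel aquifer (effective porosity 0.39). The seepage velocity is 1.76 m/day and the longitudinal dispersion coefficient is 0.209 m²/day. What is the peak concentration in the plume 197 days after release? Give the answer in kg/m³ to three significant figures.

The peak of an instantaneous 1D plume sits at x = vt; there the Gaussian factor is 1 and C_max = M/(n_e·A·√(4πDt)), where n_e·A is the pore area the mass is dissolved in.
√(4πDt) = √(4π × 0.209 × 197) = 22.75 m, so C_max = 4.93/(0.39 × 6.79 × 22.75) = 0.0818 kg/m³.

0.0818 kg/m³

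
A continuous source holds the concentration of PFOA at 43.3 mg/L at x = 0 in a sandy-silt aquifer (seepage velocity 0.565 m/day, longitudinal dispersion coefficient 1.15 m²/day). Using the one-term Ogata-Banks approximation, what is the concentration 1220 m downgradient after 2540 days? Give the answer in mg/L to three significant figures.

43.2 mg/L

For a continuous step input, C/C₀ ≈ ½·erfc((x−vt)/(2√(Dt))).
vt = 0.565 × 2540 = 1435.1 m and 2√(Dt) = 2√(1.15 × 2540) = 108.1 m.
Argument (x−vt)/(2√(Dt)) = (1220 − 1435.1)/108.1 = -1.990; ½·erfc(-1.990) = 0.9976.
C = 43.3 × 0.9976 = 43.2 mg/L.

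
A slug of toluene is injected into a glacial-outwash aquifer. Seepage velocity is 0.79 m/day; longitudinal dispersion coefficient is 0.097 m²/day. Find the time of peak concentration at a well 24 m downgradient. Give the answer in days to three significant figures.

30.2 days

For the 1D instantaneous-source solution, setting ∂C/∂t = 0 at fixed x gives v²t² + 2Dt − x² = 0, so t = (√(D² + v²x²) − D)/v².
√(D² + v²x²) = √(0.097² + 0.79² × 24²) = 18.96; v² = 0.6241.
t = (18.96 − 0.097)/0.6241 = 30.2 days (vs. the pure-advection estimate x/v = 30.4 d).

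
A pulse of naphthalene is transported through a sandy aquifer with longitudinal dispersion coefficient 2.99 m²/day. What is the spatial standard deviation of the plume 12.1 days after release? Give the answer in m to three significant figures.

Dispersive spreading gives a Gaussian with σ² = 2Dt; advection only shifts the center.
σ = √(2 × 2.99 × 12.1) = 8.51 m.

8.51 m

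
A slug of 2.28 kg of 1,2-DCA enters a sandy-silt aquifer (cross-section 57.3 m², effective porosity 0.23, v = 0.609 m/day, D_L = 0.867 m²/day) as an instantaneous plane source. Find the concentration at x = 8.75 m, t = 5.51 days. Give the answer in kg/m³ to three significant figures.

0.00487 kg/m³

For an instantaneous plane source, C(x,t) = M/(n_e·A·√(4πDt)) · exp(−(x−vt)²/(4Dt)), with n_e·A the pore (flow) area.
Plume center vt = 0.609 × 5.51 = 3.35559 m, so the well at 8.75 m is 5.39441 m downgradient of the peak.
√(4πDt) = 7.748 m, giving peak height M/(n_e·A·√(4πDt)) = 2.28/(0.23 × 57.3 × 7.748) = 0.02233 kg/m³.
(x−vt)²/(4Dt) = (5.39441)²/(4 × 0.867 × 5.51) = 1.523; exp(−1.523) = 0.2181.
C = 0.02233 × 0.2181 = 0.00487 kg/m³.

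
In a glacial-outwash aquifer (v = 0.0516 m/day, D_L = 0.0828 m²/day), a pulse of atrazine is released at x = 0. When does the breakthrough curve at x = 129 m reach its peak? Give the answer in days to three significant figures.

For the 1D instantaneous-source solution, setting ∂C/∂t = 0 at fixed x gives v²t² + 2Dt − x² = 0, so t = (√(D² + v²x²) − D)/v².
√(D² + v²x²) = √(0.0828² + 0.0516² × 129²) = 6.657; v² = 0.00266256.
t = (6.657 − 0.0828)/0.00266256 = 2470 days (vs. the pure-advection estimate x/v = 2500 d).

2470 days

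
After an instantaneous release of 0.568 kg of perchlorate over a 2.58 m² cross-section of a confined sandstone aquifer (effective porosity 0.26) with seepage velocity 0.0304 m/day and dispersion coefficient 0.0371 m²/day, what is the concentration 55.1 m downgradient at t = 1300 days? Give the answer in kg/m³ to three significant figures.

0.00977 kg/m³

For an instantaneous plane source, C(x,t) = M/(n_e·A·√(4πDt)) · exp(−(x−vt)²/(4Dt)), with n_e·A the pore (flow) area.
Plume center vt = 0.0304 × 1300 = 39.52 m, so the well at 55.1 m is 15.58 m downgradient of the peak.
√(4πDt) = 24.62 m, giving peak height M/(n_e·A·√(4πDt)) = 0.568/(0.26 × 2.58 × 24.62) = 0.03439 kg/m³.
(x−vt)²/(4Dt) = (15.58)²/(4 × 0.0371 × 1300) = 1.258; exp(−1.258) = 0.2842.
C = 0.03439 × 0.2842 = 0.00977 kg/m³.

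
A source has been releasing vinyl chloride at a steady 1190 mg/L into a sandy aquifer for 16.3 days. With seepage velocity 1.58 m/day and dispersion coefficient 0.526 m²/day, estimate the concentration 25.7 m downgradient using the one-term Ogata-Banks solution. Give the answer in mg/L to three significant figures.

For a continuous step input, C/C₀ ≈ ½·erfc((x−vt)/(2√(Dt))).
vt = 1.58 × 16.3 = 25.754 m and 2√(Dt) = 2√(0.526 × 16.3) = 5.856 m.
Argument (x−vt)/(2√(Dt)) = (25.7 − 25.754)/5.856 = -0.009221; ½·erfc(-0.009221) = 0.5052.
C = 1190 × 0.5052 = 601 mg/L.

601 mg/L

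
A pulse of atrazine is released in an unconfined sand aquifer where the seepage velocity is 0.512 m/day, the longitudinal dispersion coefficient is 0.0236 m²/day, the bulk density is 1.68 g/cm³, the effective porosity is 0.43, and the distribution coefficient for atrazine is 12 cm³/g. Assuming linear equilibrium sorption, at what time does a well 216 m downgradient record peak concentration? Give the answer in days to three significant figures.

20200 days

Retardation factor R = 1 + ρ_b·K_d/n = 1 + 1.68 × 12/0.43 = 47.88.
Sorption retards both mechanisms: v_R = v/R = 0.01069 m/day, D_R = D/R = 0.0004929 m²/day.
Peak time from v_R²t² + 2D_R t − x² = 0: t = (√(D_R² + v_R²x²) − D_R)/v_R².
√(D_R² + v_R²x²) = √(0.0004929² + 0.01069² × 216²) = 2.309; v_R² = 0.0001143.
t = (2.309 − 0.0004929)/0.0001143 = 20200 days.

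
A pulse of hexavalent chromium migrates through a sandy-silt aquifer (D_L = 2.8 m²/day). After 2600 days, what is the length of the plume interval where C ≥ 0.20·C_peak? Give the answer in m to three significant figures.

433 m

The plume is Gaussian with σ = √(2Dt) = √(2 × 2.8 × 2600) = 120.7 m.
C/C_peak = exp(−Δx²/(2σ²)) = 0.20 ⇒ Δx = σ·√(−2 ln 0.20) = 120.7 × 1.794 = 216.5 m.
Width = 2Δx = 433 m.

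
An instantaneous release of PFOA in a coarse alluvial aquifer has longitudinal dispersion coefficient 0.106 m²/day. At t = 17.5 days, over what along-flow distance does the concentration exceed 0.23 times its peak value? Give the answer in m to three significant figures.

6.60 m

The plume is Gaussian with σ = √(2Dt) = √(2 × 0.106 × 17.5) = 1.926 m.
C/C_peak = exp(−Δx²/(2σ²)) = 0.23 ⇒ Δx = σ·√(−2 ln 0.23) = 1.926 × 1.714 = 3.301 m.
Width = 2Δx = 6.60 m.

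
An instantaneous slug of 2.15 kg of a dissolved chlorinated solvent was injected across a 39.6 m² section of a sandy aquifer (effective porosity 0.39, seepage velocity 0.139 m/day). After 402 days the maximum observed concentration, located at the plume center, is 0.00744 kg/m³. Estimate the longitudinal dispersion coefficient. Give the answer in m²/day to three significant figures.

At the plume center C_max = M/(n_e·A·√(4πDt)), so D = M²/(4πt·(n_e·A·C_max)²).
n_e·A·C_max = 0.39 × 39.6 × 0.00744 = 0.1149 kg/m.
D = 2.15²/(4π × 402 × 0.1149²) = 0.0693 m²/day.

0.0693 m²/day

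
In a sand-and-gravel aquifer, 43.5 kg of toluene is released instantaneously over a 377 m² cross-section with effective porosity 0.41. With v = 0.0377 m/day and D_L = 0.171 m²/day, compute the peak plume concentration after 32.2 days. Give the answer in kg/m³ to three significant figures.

0.0338 kg/m³

The peak of an instantaneous 1D plume sits at x = vt; there the Gaussian factor is 1 and C_max = M/(n_e·A·√(4πDt)), where n_e·A is the pore area the mass is dissolved in.
√(4πDt) = √(4π × 0.171 × 32.2) = 8.318 m, so C_max = 43.5/(0.41 × 377 × 8.318) = 0.0338 kg/m³.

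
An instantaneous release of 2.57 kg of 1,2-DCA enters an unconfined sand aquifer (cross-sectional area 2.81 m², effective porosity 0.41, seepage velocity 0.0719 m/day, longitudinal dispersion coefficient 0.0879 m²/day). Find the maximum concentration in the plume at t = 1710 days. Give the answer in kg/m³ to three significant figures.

The peak of an instantaneous 1D plume sits at x = vt; there the Gaussian factor is 1 and C_max = M/(n_e·A·√(4πDt)), where n_e·A is the pore area the mass is dissolved in.
√(4πDt) = √(4π × 0.0879 × 1710) = 43.46 m, so C_max = 2.57/(0.41 × 2.81 × 43.46) = 0.0513 kg/m³.

0.0513 kg/m³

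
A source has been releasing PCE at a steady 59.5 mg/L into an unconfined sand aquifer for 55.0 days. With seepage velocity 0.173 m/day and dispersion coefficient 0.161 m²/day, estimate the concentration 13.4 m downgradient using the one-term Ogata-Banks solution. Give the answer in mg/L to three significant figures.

For a continuous step input, C/C₀ ≈ ½·erfc((x−vt)/(2√(Dt))).
vt = 0.173 × 55.0 = 9.515 m and 2√(Dt) = 2√(0.161 × 55.0) = 5.951 m.
Argument (x−vt)/(2√(Dt)) = (13.4 − 9.515)/5.951 = 0.6528; ½·erfc(0.6528) = 0.1780.
C = 59.5 × 0.1780 = 10.6 mg/L.

10.6 mg/L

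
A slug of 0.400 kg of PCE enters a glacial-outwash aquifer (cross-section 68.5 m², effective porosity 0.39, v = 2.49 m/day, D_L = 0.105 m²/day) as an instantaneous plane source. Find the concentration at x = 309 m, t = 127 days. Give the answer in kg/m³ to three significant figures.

For an instantaneous plane source, C(x,t) = M/(n_e·A·√(4πDt)) · exp(−(x−vt)²/(4Dt)), with n_e·A the pore (flow) area.
Plume center vt = 2.49 × 127 = 316.23 m, so the well at 309 m is 7.23 m upgradient of the peak.
√(4πDt) = 12.94 m, giving peak height M/(n_e·A·√(4πDt)) = 0.400/(0.39 × 68.5 × 12.94) = 0.001157 kg/m³.
(x−vt)²/(4Dt) = (-7.23)²/(4 × 0.105 × 127) = 0.9800; exp(−0.9800) = 0.3753.
C = 0.001157 × 0.3753 = 0.000434 kg/m³.

0.000434 kg/m³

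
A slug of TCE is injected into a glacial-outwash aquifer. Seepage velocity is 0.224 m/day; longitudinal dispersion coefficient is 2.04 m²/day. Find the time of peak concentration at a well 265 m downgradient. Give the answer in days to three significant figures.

For the 1D instantaneous-source solution, setting ∂C/∂t = 0 at fixed x gives v²t² + 2Dt − x² = 0, so t = (√(D² + v²x²) − D)/v².
√(D² + v²x²) = √(2.04² + 0.224² × 265²) = 59.40; v² = 0.050176.
t = (59.40 − 2.04)/0.050176 = 1140 days (vs. the pure-advection estimate x/v = 1180 d).

1140 days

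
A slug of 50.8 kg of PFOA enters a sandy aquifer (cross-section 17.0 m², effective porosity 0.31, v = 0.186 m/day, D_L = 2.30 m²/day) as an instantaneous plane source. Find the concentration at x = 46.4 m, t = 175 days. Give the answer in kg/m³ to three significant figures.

For an instantaneous plane source, C(x,t) = M/(n_e·A·√(4πDt)) · exp(−(x−vt)²/(4Dt)), with n_e·A the pore (flow) area.
Plume center vt = 0.186 × 175 = 32.55 m, so the well at 46.4 m is 13.85 m downgradient of the peak.
√(4πDt) = 71.12 m, giving peak height M/(n_e·A·√(4πDt)) = 50.8/(0.31 × 17.0 × 71.12) = 0.1355 kg/m³.
(x−vt)²/(4Dt) = (13.85)²/(4 × 2.30 × 175) = 0.1191; exp(−0.1191) = 0.8877.
C = 0.1355 × 0.8877 = 0.120 kg/m³.

0.120 kg/m³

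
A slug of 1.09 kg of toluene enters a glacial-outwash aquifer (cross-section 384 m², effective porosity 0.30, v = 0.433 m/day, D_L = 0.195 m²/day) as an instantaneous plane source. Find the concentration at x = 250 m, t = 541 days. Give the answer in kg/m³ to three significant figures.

For an instantaneous plane source, C(x,t) = M/(n_e·A·√(4πDt)) · exp(−(x−vt)²/(4Dt)), with n_e·A the pore (flow) area.
Plume center vt = 0.433 × 541 = 234.253 m, so the well at 250 m is 15.747 m downgradient of the peak.
√(4πDt) = 36.41 m, giving peak height M/(n_e·A·√(4πDt)) = 1.09/(0.30 × 384 × 36.41) = 0.0002599 kg/m³.
(x−vt)²/(4Dt) = (15.747)²/(4 × 0.195 × 541) = 0.5876; exp(−0.5876) = 0.5557.
C = 0.0002599 × 0.5557 = 0.000144 kg/m³.

0.000144 kg/m³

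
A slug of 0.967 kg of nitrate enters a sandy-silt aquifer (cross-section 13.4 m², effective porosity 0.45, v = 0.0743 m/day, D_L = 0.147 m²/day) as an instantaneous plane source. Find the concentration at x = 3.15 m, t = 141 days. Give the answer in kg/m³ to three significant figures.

For an instantaneous plane source, C(x,t) = M/(n_e·A·√(4πDt)) · exp(−(x−vt)²/(4Dt)), with n_e·A the pore (flow) area.
Plume center vt = 0.0743 × 141 = 10.4763 m, so the well at 3.15 m is 7.3263 m upgradient of the peak.
√(4πDt) = 16.14 m, giving peak height M/(n_e·A·√(4πDt)) = 0.967/(0.45 × 13.4 × 16.14) = 0.009936 kg/m³.
(x−vt)²/(4Dt) = (-7.3263)²/(4 × 0.147 × 141) = 0.6474; exp(−0.6474) = 0.5234.
C = 0.009936 × 0.5234 = 0.00520 kg/m³.

0.00520 kg/m³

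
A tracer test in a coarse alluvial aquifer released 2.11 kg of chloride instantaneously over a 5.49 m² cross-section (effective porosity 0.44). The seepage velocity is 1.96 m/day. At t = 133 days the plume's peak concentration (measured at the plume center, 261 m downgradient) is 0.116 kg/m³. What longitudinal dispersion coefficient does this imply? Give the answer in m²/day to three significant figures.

0.0339 m²/day

At the plume center C_max = M/(n_e·A·√(4πDt)), so D = M²/(4πt·(n_e·A·C_max)²).
n_e·A·C_max = 0.44 × 5.49 × 0.116 = 0.2802 kg/m.
D = 2.11²/(4π × 133 × 0.2802²) = 0.0339 m²/day.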